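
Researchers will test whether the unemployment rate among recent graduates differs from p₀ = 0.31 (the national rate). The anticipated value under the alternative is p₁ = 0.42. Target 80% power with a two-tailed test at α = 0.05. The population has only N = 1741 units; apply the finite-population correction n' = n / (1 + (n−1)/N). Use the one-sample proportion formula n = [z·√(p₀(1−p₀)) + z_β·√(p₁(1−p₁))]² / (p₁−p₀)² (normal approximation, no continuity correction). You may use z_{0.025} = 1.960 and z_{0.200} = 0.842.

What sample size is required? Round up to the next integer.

n = 134

n = [z_{α/2}·√(p₀q₀) + z_β·√(p₁q₁)]² / (p₁ − p₀)²
  = [1.960·√(0.31·0.69) + 0.842·√(0.42·0.58)]² / (0.11)²
  = [1.960·0.4625 + 0.842·0.4936]² / 0.0121
  = [1.3221]² / 0.0121
  = 144.45
Finite-population correction (N = 1741): 144.45 / (1 + (144.45 − 1)/1741) = 133.45.
Round up → n = 134.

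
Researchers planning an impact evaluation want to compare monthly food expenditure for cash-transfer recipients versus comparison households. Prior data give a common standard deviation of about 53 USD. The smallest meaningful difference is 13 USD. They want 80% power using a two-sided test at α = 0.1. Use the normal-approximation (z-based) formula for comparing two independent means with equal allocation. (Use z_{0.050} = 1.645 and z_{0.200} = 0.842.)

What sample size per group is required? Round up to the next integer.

n = (z_{α/2} + z_β)² · (σ₁² + σ₂²) / δ²
  = (1.645 + 0.842)² · (2·53² = 5618) / 13²
  = 6.1852 · 5618 / 169
  = 205.61
Round up → n = 206 per group.

n = 206 per group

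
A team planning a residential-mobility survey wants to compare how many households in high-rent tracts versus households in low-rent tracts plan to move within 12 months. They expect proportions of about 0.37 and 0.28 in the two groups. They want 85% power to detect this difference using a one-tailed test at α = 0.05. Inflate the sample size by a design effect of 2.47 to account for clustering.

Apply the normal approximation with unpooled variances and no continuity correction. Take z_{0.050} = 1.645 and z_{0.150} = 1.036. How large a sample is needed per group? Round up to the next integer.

n = (z_α + z_β)² · [p₁(1−p₁) + p₂(1−p₂)] / (p₁ − p₂)²
  = (1.645 + 1.036)² · (0.37·0.63 + 0.28·0.72) / (0.09)²
  = (2.681)² · (0.2331 + 0.2016) / 0.0081
  = 7.1878 · 0.4347 / 0.0081
  = 385.74
Design effect: 2.47 × 385.74 = 952.79.
Round up → n = 953 per group.

n = 953 per group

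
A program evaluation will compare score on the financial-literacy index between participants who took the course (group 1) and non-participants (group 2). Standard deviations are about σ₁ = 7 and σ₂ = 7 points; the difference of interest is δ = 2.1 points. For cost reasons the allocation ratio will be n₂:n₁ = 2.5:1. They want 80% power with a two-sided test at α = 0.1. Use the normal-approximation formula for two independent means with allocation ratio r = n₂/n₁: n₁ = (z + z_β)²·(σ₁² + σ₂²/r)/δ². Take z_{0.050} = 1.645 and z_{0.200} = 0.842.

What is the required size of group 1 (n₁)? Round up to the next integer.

n₁ = 97

n₁ = (z_{α/2} + z_β)² · (σ₁² + σ₂²/r) / δ²
   = (1.645 + 0.842)² · (7² + 7²/2.5) / 2.1²
   = 6.1852 · (49 + 19.6) / 4.41
   = 6.1852 · 68.6 / 4.41
   = 96.21
Round up → n₁ = 97; n₂ = r·n₁ = 2.5 × 97 = 243.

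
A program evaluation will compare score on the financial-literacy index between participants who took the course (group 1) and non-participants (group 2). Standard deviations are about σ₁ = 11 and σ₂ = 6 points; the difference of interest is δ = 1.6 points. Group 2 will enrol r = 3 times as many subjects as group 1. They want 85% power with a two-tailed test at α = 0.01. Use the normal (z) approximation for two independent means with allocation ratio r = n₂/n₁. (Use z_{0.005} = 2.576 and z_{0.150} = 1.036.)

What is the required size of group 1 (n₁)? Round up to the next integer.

n₁ = (z_{α/2} + z_β)² · (σ₁² + σ₂²/r) / δ²
   = (2.576 + 1.036)² · (11² + 6²/3) / 1.6²
   = 13.0465 · (121 + 12) / 2.56
   = 13.0465 · 133 / 2.56
   = 677.81
Round up → n₁ = 678; n₂ = r·n₁ = 3 × 678 = 2034.

n₁ = 678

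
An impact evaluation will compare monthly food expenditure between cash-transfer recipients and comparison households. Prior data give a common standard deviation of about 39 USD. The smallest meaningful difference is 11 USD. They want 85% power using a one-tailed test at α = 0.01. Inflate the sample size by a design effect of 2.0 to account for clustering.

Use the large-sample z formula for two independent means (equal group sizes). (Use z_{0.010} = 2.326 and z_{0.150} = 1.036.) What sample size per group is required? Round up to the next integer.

n = 569 per group

n = (z_α + z_β)² · (σ₁² + σ₂²) / δ²
  = (2.326 + 1.036)² · (2·39² = 3042) / 11²
  = 11.3030 · 3042 / 121
  = 284.16
Design effect: 2.0 × 284.16 = 568.33.
Round up → n = 569 per group.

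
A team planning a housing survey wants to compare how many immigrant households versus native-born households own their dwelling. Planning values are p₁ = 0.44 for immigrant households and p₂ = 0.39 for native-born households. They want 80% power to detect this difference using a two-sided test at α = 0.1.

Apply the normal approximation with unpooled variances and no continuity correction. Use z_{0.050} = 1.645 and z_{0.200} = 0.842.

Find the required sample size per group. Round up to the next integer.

n = 1199 per group

n = (z_{α/2} + z_β)² · [p₁(1−p₁) + p₂(1−p₂)] / (p₁ − p₂)²
  = (1.645 + 0.842)² · (0.44·0.56 + 0.39·0.61) / (0.05)²
  = (2.487)² · (0.2464 + 0.2379) / 0.0025
  = 6.1852 · 0.4843 / 0.0025
  = 1198.19
Round up → n = 1199 per group.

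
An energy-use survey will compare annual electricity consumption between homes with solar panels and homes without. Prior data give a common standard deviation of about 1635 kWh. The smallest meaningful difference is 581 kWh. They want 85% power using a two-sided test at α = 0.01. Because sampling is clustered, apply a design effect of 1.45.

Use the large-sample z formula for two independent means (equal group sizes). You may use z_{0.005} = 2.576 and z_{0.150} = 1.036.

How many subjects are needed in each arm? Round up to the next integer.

n = 300 per group

n = (z_{α/2} + z_β)² · (σ₁² + σ₂²) / δ²
  = (2.576 + 1.036)² · (2·1635² = 5346450) / 581²
  = 13.0465 · 5346450 / 337561
  = 206.64
Design effect: 1.45 × 206.64 = 299.62.
Round up → n = 300 per group.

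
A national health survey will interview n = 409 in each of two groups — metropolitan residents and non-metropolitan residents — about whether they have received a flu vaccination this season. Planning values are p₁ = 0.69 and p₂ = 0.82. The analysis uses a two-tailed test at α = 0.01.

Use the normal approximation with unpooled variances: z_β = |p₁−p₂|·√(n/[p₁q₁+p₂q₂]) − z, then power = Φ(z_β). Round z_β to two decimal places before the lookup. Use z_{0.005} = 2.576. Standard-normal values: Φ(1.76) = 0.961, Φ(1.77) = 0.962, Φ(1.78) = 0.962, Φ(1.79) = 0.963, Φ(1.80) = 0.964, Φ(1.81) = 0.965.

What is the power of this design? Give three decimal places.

Power ≈ 0.964

z_β = |p₁−p₂|·√(n/[p₁q₁+p₂q₂]) − z_{α/2}
    = 0.13 · √(409/0.3615) − 2.576
    = 0.13 · 33.6362 − 2.576
    = 4.3727 − 2.576 = 1.7967 → 1.80
Power = Φ(1.80) = 0.964.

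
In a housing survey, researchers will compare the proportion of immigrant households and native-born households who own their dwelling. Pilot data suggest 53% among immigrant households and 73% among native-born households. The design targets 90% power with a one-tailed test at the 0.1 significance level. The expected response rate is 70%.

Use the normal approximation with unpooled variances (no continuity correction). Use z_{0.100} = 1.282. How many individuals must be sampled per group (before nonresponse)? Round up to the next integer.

n = (z_α + z_β)² · [p₁(1−p₁) + p₂(1−p₂)] / (p₁ − p₂)²
  = (1.282 + 1.282)² · (0.53·0.47 + 0.73·0.27) / (-0.20)²
  = (2.564)² · (0.2491 + 0.1971) / 0.0400
  = 6.5741 · 0.4462 / 0.0400
  = 73.33
Adjust for 70% response: 73.33 / 0.70 = 104.76.
Round up → n = 105 per group.

n = 105 per group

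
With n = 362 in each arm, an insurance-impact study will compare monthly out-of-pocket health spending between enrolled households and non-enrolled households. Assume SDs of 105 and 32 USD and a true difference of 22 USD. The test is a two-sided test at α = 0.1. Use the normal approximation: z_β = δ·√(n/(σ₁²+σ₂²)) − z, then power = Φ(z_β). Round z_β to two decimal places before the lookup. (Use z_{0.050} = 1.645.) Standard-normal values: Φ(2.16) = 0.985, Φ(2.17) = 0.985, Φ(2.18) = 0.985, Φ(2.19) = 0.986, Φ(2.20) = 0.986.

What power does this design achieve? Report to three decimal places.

Power ≈ 0.985

z_β = δ·√(n/(σ₁²+σ₂²)) − z_{α/2}
    = 22 · √(362/12049) − 1.645
    = 22 · 0.17333 − 1.645
    = 3.8133 − 1.645 = 2.1683 → 2.17
Power = Φ(2.17) = 0.985.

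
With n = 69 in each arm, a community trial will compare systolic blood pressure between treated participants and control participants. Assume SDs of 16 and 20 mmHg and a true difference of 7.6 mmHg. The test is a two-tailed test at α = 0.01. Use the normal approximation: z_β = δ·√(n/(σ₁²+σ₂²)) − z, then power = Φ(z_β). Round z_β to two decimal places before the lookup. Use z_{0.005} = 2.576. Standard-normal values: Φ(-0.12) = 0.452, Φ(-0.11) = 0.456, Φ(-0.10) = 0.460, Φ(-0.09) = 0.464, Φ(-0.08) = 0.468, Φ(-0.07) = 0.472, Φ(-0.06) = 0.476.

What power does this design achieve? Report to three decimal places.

Power ≈ 0.456

z_β = δ·√(n/(σ₁²+σ₂²)) − z_{α/2}
    = 7.6 · √(69/656) − 2.576
    = 7.6 · 0.32432 − 2.576
    = 2.4648 − 2.576 = -0.1112 → -0.11
Power = Φ(-0.11) = 0.456.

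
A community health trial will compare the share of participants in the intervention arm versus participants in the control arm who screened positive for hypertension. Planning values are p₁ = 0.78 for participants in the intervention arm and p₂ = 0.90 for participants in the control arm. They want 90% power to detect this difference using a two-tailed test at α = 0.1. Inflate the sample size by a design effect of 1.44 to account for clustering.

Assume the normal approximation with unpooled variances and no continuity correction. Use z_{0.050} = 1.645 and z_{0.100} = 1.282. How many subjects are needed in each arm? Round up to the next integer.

n = (z_{α/2} + z_β)² · [p₁(1−p₁) + p₂(1−p₂)] / (p₁ − p₂)²
  = (1.645 + 1.282)² · (0.78·0.22 + 0.90·0.10) / (-0.12)²
  = (2.927)² · (0.1716 + 0.0900) / 0.0144
  = 8.5673 · 0.2616 / 0.0144
  = 155.64
Design effect: 1.44 × 155.64 = 224.12.
Round up → n = 225 per group.

n = 225 per group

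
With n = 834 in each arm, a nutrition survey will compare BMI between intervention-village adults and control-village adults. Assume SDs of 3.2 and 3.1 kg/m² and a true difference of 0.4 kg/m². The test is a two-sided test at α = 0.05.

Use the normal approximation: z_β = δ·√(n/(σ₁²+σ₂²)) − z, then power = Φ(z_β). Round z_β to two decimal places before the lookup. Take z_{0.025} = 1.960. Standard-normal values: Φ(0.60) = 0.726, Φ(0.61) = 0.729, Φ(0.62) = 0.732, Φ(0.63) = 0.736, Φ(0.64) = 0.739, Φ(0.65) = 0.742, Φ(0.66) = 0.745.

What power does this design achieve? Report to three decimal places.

z_β = δ·√(n/(σ₁²+σ₂²)) − z_{α/2}
    = 0.4 · √(834/19.85) − 1.960
    = 0.4 · 6.48191 − 1.960
    = 2.5928 − 1.960 = 0.6328 → 0.63
Power = Φ(0.63) = 0.736.

Power ≈ 0.736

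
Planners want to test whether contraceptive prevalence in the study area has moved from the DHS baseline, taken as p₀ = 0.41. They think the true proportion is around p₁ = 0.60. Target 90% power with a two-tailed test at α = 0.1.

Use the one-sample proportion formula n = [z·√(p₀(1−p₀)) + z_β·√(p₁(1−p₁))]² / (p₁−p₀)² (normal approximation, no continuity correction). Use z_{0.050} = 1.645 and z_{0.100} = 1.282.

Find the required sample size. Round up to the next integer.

n = [z_{α/2}·√(p₀q₀) + z_β·√(p₁q₁)]² / (p₁ − p₀)²
  = [1.645·√(0.41·0.59) + 1.282·√(0.60·0.40)]² / (0.19)²
  = [1.645·0.4918 + 1.282·0.4899]² / 0.0361
  = [1.4371]² / 0.0361
  = 57.21
Round up → n = 58.

n = 58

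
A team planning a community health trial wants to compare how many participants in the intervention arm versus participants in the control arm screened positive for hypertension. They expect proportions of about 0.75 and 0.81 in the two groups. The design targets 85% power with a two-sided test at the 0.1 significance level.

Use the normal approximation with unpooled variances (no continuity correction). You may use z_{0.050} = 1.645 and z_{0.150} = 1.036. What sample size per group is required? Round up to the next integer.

n = (z_{α/2} + z_β)² · [p₁(1−p₁) + p₂(1−p₂)] / (p₁ − p₂)²
  = (1.645 + 1.036)² · (0.75·0.25 + 0.81·0.19) / (-0.06)²
  = (2.681)² · (0.1875 + 0.1539) / 0.0036
  = 7.1878 · 0.3414 / 0.0036
  = 681.64
Round up → n = 682 per group.

n = 682 per group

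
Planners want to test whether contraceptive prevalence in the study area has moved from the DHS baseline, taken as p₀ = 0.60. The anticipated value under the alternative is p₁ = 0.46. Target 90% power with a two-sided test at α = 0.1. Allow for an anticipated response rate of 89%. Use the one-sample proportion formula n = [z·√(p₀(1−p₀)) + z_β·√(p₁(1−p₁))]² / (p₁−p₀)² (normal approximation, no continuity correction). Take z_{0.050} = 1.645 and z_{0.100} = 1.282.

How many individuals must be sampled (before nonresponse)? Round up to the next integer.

n = 120

n = [z_{α/2}·√(p₀q₀) + z_β·√(p₁q₁)]² / (p₁ − p₀)²
  = [1.645·√(0.60·0.40) + 1.282·√(0.46·0.54)]² / (-0.14)²
  = [1.645·0.4899 + 1.282·0.4984]² / 0.0196
  = [1.4448]² / 0.0196
  = 106.51
Adjust for 89% response: 106.51 / 0.89 = 119.67.
Round up → n = 120.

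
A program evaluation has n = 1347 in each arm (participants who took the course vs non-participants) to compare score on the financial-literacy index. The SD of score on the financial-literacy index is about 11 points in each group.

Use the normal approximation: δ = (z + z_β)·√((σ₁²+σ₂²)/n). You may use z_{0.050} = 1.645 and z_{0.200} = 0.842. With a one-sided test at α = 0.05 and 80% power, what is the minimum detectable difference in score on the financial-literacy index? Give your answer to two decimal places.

δ = (z_α + z_β) · √((σ₁²+σ₂²)/n)
  = (1.645 + 0.842) · √(242/1347)
  = 2.487 · √0.17966
  = 2.487 · 0.4239
  = 1.0541

Minimum detectable difference ≈ 1.05 points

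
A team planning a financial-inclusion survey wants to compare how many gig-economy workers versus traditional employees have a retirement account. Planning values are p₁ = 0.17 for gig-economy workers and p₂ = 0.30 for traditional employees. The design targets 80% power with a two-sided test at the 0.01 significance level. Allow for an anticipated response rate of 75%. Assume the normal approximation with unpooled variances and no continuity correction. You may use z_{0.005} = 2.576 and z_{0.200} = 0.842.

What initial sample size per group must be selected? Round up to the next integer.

n = (z_{α/2} + z_β)² · [p₁(1−p₁) + p₂(1−p₂)] / (p₁ − p₂)²
  = (2.576 + 0.842)² · (0.17·0.83 + 0.30·0.70) / (-0.13)²
  = (3.418)² · (0.1411 + 0.2100) / 0.0169
  = 11.6827 · 0.3511 / 0.0169
  = 242.71
Adjust for 75% response: 242.71 / 0.75 = 323.61.
Round up → n = 324 per group.

n = 324 per group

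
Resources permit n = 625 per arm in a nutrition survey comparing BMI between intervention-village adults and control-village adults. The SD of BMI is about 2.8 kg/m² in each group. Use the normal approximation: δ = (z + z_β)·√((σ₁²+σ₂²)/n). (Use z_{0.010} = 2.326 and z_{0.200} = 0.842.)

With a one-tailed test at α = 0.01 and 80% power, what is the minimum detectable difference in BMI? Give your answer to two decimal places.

Minimum detectable difference ≈ 0.50 kg/m²

δ = (z_α + z_β) · √((σ₁²+σ₂²)/n)
  = (2.326 + 0.842) · √(15.68/625)
  = 3.168 · √0.02509
  = 3.168 · 0.1584
  = 0.5018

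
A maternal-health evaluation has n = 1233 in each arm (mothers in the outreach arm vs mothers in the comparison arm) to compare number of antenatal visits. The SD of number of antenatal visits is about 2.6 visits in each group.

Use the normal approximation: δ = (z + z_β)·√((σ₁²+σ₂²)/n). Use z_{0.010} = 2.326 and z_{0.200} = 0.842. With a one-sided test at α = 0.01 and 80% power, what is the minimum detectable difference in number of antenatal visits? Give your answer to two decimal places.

Minimum detectable difference ≈ 0.33 visits

δ = (z_α + z_β) · √((σ₁²+σ₂²)/n)
  = (2.326 + 0.842) · √(13.52/1233)
  = 3.168 · √0.01097
  = 3.168 · 0.1047
  = 0.3317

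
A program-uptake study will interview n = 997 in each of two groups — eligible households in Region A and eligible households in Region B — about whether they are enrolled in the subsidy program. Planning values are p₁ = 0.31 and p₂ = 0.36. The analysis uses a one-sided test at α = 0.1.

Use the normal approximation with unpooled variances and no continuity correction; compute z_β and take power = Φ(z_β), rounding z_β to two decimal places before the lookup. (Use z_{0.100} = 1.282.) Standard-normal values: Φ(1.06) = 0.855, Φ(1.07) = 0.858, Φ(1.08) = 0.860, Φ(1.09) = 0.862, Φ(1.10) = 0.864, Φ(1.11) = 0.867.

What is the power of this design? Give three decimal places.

Power ≈ 0.862

z_β = |p₁−p₂|·√(n/[p₁q₁+p₂q₂]) − z_α
    = 0.05 · √(997/0.4443) − 1.282
    = 0.05 · 47.3707 − 1.282
    = 2.3685 − 1.282 = 1.0865 → 1.09
Power = Φ(1.09) = 0.862.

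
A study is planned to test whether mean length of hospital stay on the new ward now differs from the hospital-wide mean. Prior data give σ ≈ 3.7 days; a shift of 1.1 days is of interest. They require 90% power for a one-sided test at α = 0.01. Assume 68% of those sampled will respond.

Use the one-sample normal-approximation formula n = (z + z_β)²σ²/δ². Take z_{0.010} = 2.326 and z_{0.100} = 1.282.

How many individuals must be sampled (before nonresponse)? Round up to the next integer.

n = (z_α + z_β)² · σ² / δ²
  = (2.326 + 1.282)² · 3.7² / 1.1²
  = 13.0177 · 13.69 / 1.21
  = 147.28
Adjust for 68% response: 147.28 / 0.68 = 216.59.
Round up → n = 217.

n = 217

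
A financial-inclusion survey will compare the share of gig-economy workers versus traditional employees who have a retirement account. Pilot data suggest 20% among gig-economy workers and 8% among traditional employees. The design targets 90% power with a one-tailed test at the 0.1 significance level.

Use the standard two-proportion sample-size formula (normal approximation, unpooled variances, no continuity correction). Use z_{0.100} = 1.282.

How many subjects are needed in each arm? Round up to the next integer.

n = (z_α + z_β)² · [p₁(1−p₁) + p₂(1−p₂)] / (p₁ − p₂)²
  = (1.282 + 1.282)² · (0.20·0.80 + 0.08·0.92) / (0.12)²
  = (2.564)² · (0.1600 + 0.0736) / 0.0144
  = 6.5741 · 0.2336 / 0.0144
  = 106.65
Round up → n = 107 per group.

n = 107 per group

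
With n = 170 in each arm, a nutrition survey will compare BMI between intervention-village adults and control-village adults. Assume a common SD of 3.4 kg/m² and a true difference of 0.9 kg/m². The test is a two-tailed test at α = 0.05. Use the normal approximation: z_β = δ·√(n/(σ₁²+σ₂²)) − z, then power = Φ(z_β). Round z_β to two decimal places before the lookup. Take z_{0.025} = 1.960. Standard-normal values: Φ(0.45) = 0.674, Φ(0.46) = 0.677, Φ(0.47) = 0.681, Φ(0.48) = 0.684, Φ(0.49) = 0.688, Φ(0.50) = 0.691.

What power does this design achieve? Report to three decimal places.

Power ≈ 0.684

z_β = δ·√(n/(σ₁²+σ₂²)) − z_{α/2}
    = 0.9 · √(170/23.12) − 1.960
    = 0.9 · 2.71163 − 1.960
    = 2.4405 − 1.960 = 0.4805 → 0.48
Power = Φ(0.48) = 0.684.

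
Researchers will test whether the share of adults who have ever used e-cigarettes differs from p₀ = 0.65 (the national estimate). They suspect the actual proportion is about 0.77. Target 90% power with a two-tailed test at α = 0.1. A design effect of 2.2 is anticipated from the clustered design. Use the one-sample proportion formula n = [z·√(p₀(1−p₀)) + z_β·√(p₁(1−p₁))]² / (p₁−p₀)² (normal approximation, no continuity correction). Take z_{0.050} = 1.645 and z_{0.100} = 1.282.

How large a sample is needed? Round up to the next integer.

n = 268

n = [z_{α/2}·√(p₀q₀) + z_β·√(p₁q₁)]² / (p₁ − p₀)²
  = [1.645·√(0.65·0.35) + 1.282·√(0.77·0.23)]² / (0.12)²
  = [1.645·0.4770 + 1.282·0.4208]² / 0.0144
  = [1.3241]² / 0.0144
  = 121.76
Design effect: 2.2 × 121.76 = 267.87.
Round up → n = 268.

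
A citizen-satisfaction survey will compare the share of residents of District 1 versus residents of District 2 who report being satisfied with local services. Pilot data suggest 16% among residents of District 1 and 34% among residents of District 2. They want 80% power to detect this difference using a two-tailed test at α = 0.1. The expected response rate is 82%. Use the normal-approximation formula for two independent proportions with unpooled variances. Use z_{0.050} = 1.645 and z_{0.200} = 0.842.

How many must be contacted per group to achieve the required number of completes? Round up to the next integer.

n = (z_{α/2} + z_β)² · [p₁(1−p₁) + p₂(1−p₂)] / (p₁ − p₂)²
  = (1.645 + 0.842)² · (0.16·0.84 + 0.34·0.66) / (-0.18)²
  = (2.487)² · (0.1344 + 0.2244) / 0.0324
  = 6.1852 · 0.3588 / 0.0324
  = 68.50
Adjust for 82% response: 68.50 / 0.82 = 83.53.
Round up → n = 84 per group.

n = 84 per group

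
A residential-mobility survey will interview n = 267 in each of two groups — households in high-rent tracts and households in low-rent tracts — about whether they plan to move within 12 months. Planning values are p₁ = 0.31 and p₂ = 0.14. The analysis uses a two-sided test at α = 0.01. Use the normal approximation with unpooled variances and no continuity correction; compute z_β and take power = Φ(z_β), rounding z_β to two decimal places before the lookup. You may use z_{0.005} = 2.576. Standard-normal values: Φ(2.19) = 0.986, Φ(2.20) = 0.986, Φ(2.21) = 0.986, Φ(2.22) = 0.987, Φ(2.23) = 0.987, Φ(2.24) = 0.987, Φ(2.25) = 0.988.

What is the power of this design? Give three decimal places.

z_β = |p₁−p₂|·√(n/[p₁q₁+p₂q₂]) − z_{α/2}
    = 0.17 · √(267/0.3343) − 2.576
    = 0.17 · 28.2610 − 2.576
    = 4.8044 − 2.576 = 2.2284 → 2.23
Power = Φ(2.23) = 0.987.

Power ≈ 0.987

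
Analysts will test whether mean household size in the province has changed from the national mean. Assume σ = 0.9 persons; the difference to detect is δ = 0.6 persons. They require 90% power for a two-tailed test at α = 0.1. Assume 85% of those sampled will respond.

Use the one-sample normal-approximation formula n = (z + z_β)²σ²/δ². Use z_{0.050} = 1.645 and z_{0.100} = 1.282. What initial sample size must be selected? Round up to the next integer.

n = (z_{α/2} + z_β)² · σ² / δ²
  = (1.645 + 1.282)² · 0.9² / 0.6²
  = 8.5673 · 0.81 / 0.36
  = 19.28
Adjust for 85% response: 19.28 / 0.85 = 22.68.
Round up → n = 23.

n = 23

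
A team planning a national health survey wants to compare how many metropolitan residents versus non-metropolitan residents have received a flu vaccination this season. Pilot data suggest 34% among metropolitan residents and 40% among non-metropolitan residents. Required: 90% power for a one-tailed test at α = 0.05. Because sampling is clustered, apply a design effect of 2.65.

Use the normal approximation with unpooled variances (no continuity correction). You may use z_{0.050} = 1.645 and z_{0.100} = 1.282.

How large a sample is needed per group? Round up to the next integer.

n = (z_α + z_β)² · [p₁(1−p₁) + p₂(1−p₂)] / (p₁ − p₂)²
  = (1.645 + 1.282)² · (0.34·0.66 + 0.40·0.60) / (-0.06)²
  = (2.927)² · (0.2244 + 0.2400) / 0.0036
  = 8.5673 · 0.4644 / 0.0036
  = 1105.19
Design effect: 2.65 × 1105.19 = 2928.74.
Round up → n = 2929 per group.

n = 2929 per group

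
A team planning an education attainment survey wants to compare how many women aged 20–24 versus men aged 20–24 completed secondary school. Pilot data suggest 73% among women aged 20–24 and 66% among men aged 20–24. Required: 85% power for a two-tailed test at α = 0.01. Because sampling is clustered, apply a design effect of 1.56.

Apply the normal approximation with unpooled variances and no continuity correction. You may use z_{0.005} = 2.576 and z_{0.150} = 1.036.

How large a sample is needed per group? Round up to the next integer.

n = (z_{α/2} + z_β)² · [p₁(1−p₁) + p₂(1−p₂)] / (p₁ − p₂)²
  = (2.576 + 1.036)² · (0.73·0.27 + 0.66·0.34) / (0.07)²
  = (3.612)² · (0.1971 + 0.2244) / 0.0049
  = 13.0465 · 0.4215 / 0.0049
  = 1122.27
Design effect: 1.56 × 1122.27 = 1750.74.
Round up → n = 1751 per group.

n = 1751 per group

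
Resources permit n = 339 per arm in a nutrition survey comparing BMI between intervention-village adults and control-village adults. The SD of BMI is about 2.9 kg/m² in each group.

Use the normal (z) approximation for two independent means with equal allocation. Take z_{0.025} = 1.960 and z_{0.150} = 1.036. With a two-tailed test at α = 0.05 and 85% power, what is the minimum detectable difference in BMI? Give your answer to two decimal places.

Minimum detectable difference ≈ 0.67 kg/m²

δ = (z_{α/2} + z_β) · √((σ₁²+σ₂²)/n)
  = (1.960 + 1.036) · √(16.82/339)
  = 2.996 · √0.04962
  = 2.996 · 0.2227
  = 0.6674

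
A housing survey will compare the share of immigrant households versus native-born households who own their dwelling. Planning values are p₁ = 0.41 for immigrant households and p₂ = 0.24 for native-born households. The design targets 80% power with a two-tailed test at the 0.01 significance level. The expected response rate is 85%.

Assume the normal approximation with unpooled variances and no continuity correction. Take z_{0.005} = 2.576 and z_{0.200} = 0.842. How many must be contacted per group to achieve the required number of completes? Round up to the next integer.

n = (z_{α/2} + z_β)² · [p₁(1−p₁) + p₂(1−p₂)] / (p₁ − p₂)²
  = (2.576 + 0.842)² · (0.41·0.59 + 0.24·0.76) / (0.17)²
  = (3.418)² · (0.2419 + 0.1824) / 0.0289
  = 11.6827 · 0.4243 / 0.0289
  = 171.52
Adjust for 85% response: 171.52 / 0.85 = 201.79.
Round up → n = 202 per group.

n = 202 per group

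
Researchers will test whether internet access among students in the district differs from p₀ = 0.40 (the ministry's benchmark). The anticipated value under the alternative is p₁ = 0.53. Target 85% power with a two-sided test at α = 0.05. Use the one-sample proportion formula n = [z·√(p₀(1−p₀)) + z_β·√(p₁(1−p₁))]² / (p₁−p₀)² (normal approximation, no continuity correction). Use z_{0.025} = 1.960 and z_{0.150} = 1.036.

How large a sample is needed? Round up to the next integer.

n = 130

n = [z_{α/2}·√(p₀q₀) + z_β·√(p₁q₁)]² / (p₁ − p₀)²
  = [1.960·√(0.40·0.60) + 1.036·√(0.53·0.47)]² / (0.13)²
  = [1.960·0.4899 + 1.036·0.4991]² / 0.0169
  = [1.4773]² / 0.0169
  = 129.13
Round up → n = 130.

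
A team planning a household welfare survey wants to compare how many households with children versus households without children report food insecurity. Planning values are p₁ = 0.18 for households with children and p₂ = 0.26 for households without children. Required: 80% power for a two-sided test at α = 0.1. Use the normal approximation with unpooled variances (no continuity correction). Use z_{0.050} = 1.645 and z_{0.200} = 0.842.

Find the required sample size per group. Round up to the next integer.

n = (z_{α/2} + z_β)² · [p₁(1−p₁) + p₂(1−p₂)] / (p₁ − p₂)²
  = (1.645 + 0.842)² · (0.18·0.82 + 0.26·0.74) / (-0.08)²
  = (2.487)² · (0.1476 + 0.1924) / 0.0064
  = 6.1852 · 0.3400 / 0.0064
  = 328.59
Round up → n = 329 per group.

n = 329 per group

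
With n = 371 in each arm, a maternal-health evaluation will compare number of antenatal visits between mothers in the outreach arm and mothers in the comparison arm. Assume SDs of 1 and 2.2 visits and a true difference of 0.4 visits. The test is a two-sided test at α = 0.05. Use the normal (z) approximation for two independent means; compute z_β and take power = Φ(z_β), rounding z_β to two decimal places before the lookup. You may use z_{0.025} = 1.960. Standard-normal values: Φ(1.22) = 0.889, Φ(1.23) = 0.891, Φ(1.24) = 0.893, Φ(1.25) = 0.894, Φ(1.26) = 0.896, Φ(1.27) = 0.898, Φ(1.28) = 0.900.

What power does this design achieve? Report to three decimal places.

Power ≈ 0.891

z_β = δ·√(n/(σ₁²+σ₂²)) − z_{α/2}
    = 0.4 · √(371/5.84) − 1.960
    = 0.4 · 7.97041 − 1.960
    = 3.1882 − 1.960 = 1.2282 → 1.23
Power = Φ(1.23) = 0.891.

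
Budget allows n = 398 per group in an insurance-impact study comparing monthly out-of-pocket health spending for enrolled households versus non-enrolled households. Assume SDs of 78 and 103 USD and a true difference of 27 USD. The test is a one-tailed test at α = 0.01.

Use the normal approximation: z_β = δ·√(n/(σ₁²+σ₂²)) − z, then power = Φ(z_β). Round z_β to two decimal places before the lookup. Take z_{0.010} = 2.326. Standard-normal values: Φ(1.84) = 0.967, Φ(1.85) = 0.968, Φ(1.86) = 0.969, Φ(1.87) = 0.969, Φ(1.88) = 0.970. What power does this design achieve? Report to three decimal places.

z_β = δ·√(n/(σ₁²+σ₂²)) − z_α
    = 27 · √(398/16693) − 2.326
    = 27 · 0.15441 − 2.326
    = 4.1691 − 2.326 = 1.8431 → 1.84
Power = Φ(1.84) = 0.967.

Power ≈ 0.967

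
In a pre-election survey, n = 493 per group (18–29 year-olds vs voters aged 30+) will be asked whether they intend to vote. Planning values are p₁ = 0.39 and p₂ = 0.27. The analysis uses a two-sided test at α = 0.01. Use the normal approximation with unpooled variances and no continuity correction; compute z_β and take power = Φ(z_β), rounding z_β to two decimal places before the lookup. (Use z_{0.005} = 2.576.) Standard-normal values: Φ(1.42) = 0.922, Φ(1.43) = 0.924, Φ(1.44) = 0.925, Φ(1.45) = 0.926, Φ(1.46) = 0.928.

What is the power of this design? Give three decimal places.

z_β = |p₁−p₂|·√(n/[p₁q₁+p₂q₂]) − z_{α/2}
    = 0.12 · √(493/0.4350) − 2.576
    = 0.12 · 33.6650 − 2.576
    = 4.0398 − 2.576 = 1.4638 → 1.46
Power = Φ(1.46) = 0.928.

Power ≈ 0.928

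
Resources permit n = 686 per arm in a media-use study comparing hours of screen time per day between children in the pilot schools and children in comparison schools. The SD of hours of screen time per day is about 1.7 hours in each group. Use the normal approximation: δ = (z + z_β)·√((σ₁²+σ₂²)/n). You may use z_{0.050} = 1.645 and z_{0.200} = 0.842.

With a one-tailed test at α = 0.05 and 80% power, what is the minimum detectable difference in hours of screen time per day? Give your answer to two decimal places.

Minimum detectable difference ≈ 0.23 hours

δ = (z_α + z_β) · √((σ₁²+σ₂²)/n)
  = (1.645 + 0.842) · √(5.78/686)
  = 2.487 · √0.00843
  = 2.487 · 0.0918
  = 0.2283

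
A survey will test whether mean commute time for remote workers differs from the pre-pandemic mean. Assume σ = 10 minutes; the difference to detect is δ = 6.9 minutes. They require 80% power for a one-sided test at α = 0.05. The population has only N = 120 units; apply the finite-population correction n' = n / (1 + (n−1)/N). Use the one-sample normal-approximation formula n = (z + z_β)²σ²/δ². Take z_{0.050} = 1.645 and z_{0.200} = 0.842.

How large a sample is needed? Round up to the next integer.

n = (z_α + z_β)² · σ² / δ²
  = (1.645 + 0.842)² · 10² / 6.9²
  = 6.1852 · 100 / 47.61
  = 12.99
Finite-population correction (N = 120): 12.99 / (1 + (12.99 − 1)/120) = 11.81.
Round up → n = 12.

n = 12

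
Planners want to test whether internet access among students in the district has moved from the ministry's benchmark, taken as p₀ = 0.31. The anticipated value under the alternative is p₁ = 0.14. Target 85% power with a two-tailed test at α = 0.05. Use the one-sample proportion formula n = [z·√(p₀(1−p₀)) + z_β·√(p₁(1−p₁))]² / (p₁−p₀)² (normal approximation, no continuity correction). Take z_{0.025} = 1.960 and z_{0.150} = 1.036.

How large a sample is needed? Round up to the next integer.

n = 56

n = [z_{α/2}·√(p₀q₀) + z_β·√(p₁q₁)]² / (p₁ − p₀)²
  = [1.960·√(0.31·0.69) + 1.036·√(0.14·0.86)]² / (-0.17)²
  = [1.960·0.4625 + 1.036·0.3470]² / 0.0289
  = [1.2660]² / 0.0289
  = 55.46
Round up → n = 56.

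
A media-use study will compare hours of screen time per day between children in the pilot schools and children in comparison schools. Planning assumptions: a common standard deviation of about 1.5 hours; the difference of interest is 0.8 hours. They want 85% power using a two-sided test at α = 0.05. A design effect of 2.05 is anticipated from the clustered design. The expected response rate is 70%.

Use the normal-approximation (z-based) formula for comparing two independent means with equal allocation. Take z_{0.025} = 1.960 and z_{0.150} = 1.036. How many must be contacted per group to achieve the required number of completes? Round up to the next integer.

n = 185 per group

n = (z_{α/2} + z_β)² · (σ₁² + σ₂²) / δ²
  = (1.960 + 1.036)² · (2·1.5² = 4.5) / 0.8²
  = 8.9760 · 4.5 / 0.64
  = 63.11
Design effect: 2.05 × 63.11 = 129.38.
Adjust for 70% response: 129.38 / 0.70 = 184.83.
Round up → n = 185 per group.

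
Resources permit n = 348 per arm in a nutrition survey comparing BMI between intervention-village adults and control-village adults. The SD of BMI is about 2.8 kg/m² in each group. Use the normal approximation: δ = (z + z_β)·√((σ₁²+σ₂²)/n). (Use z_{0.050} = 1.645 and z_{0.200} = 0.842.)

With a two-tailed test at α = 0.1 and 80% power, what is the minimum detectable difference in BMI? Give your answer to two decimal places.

δ = (z_{α/2} + z_β) · √((σ₁²+σ₂²)/n)
  = (1.645 + 0.842) · √(15.68/348)
  = 2.487 · √0.04506
  = 2.487 · 0.2123
  = 0.5279

Minimum detectable difference ≈ 0.53 kg/m²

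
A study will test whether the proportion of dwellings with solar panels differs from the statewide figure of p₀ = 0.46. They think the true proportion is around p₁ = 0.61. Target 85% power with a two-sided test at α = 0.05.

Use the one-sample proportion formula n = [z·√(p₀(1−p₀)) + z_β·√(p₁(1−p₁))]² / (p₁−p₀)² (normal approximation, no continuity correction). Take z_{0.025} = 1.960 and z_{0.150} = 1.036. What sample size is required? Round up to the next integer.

n = [z_{α/2}·√(p₀q₀) + z_β·√(p₁q₁)]² / (p₁ − p₀)²
  = [1.960·√(0.46·0.54) + 1.036·√(0.61·0.39)]² / (0.15)²
  = [1.960·0.4984 + 1.036·0.4877]² / 0.0225
  = [1.4822]² / 0.0225
  = 97.64
Round up → n = 98.

n = 98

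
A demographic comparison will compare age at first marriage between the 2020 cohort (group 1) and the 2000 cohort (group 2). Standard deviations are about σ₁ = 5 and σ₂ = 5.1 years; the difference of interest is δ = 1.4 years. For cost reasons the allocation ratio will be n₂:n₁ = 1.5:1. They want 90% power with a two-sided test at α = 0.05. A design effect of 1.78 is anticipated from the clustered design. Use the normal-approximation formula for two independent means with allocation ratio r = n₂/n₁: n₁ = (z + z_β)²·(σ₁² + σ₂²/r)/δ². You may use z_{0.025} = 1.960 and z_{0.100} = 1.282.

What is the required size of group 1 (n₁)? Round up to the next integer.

n₁ = 405

n₁ = (z_{α/2} + z_β)² · (σ₁² + σ₂²/r) / δ²
   = (1.960 + 1.282)² · (5² + 5.1²/1.5) / 1.4²
   = 10.5106 · (25 + 17.34) / 1.96
   = 10.5106 · 42.34 / 1.96
   = 227.05
Design effect: 1.78 × 227.05 = 404.15.
Round up → n₁ = 405; n₂ = r·n₁ = 1.5 × 405 = 608.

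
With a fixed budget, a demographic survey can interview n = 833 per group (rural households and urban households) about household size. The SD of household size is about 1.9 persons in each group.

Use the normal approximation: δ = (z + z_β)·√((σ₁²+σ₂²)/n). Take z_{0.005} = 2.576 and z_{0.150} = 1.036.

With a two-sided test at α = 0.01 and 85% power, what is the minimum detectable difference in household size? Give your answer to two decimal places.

Minimum detectable difference ≈ 0.34 persons

δ = (z_{α/2} + z_β) · √((σ₁²+σ₂²)/n)
  = (2.576 + 1.036) · √(7.22/833)
  = 3.612 · √0.00867
  = 3.612 · 0.0931
  = 0.3363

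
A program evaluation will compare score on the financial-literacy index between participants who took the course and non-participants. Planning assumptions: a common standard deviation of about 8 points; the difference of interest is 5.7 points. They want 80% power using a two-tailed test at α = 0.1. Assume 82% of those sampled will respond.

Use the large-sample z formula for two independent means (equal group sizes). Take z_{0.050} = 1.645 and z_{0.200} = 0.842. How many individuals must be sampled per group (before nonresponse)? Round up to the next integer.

n = (z_{α/2} + z_β)² · (σ₁² + σ₂²) / δ²
  = (1.645 + 0.842)² · (2·8² = 128) / 5.7²
  = 6.1852 · 128 / 32.49
  = 24.37
Adjust for 82% response: 24.37 / 0.82 = 29.72.
Round up → n = 30 per group.

n = 30 per group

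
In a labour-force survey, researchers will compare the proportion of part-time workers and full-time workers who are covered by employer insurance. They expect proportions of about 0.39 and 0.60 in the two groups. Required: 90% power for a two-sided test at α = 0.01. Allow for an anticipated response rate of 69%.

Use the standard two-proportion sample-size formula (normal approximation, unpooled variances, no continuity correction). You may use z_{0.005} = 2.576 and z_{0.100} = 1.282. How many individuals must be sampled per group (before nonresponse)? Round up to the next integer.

n = 234 per group

n = (z_{α/2} + z_β)² · [p₁(1−p₁) + p₂(1−p₂)] / (p₁ − p₂)²
  = (2.576 + 1.282)² · (0.39·0.61 + 0.60·0.40) / (-0.21)²
  = (3.858)² · (0.2379 + 0.2400) / 0.0441
  = 14.8842 · 0.4779 / 0.0441
  = 161.30
Adjust for 69% response: 161.30 / 0.69 = 233.76.
Round up → n = 234 per group.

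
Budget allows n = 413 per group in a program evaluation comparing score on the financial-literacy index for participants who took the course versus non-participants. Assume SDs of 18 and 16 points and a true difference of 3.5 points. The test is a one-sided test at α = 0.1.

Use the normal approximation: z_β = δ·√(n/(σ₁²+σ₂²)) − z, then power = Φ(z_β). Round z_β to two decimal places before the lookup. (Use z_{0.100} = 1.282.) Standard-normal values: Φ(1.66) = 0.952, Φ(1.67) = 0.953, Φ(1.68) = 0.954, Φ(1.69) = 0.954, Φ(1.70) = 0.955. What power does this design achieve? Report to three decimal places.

Power ≈ 0.953

z_β = δ·√(n/(σ₁²+σ₂²)) − z_α
    = 3.5 · √(413/580) − 1.282
    = 3.5 · 0.84384 − 1.282
    = 2.9534 − 1.282 = 1.6714 → 1.67
Power = Φ(1.67) = 0.953.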